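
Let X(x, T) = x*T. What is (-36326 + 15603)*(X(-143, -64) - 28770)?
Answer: 406543814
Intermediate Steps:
X(x, T) = T*x
(-36326 + 15603)*(X(-143, -64) - 28770) = (-36326 + 15603)*(-64*(-143) - 28770) = -20723*(9152 - 28770) = -20723*(-19618) = 406543814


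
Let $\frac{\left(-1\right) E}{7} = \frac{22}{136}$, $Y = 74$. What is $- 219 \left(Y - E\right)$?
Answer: $- \frac{1118871}{68} \approx -16454.0$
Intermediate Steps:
$E = - \frac{77}{68}$ ($E = - 7 \cdot \frac{22}{136} = - 7 \cdot 22 \cdot \frac{1}{136} = \left(-7\right) \frac{11}{68} = - \frac{77}{68} \approx -1.1324$)
$- 219 \left(Y - E\right) = - 219 \left(74 - - \frac{77}{68}\right) = - 219 \left(74 + \frac{77}{68}\right) = \left(-219\right) \frac{5109}{68} = - \frac{1118871}{68}$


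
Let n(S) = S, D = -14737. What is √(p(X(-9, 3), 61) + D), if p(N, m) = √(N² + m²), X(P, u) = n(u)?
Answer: √(-14737 + √3730) ≈ 121.14*I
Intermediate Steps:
X(P, u) = u
√(p(X(-9, 3), 61) + D) = √(√(3² + 61²) - 14737) = √(√(9 + 3721) - 14737) = √(√3730 - 14737) = √(-14737 + √3730)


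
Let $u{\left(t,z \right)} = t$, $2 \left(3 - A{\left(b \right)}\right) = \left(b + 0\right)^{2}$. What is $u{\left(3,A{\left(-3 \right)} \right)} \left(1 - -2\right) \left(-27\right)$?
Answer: $-243$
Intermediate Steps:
$A{\left(b \right)} = 3 - \frac{b^{2}}{2}$ ($A{\left(b \right)} = 3 - \frac{\left(b + 0\right)^{2}}{2} = 3 - \frac{b^{2}}{2}$)
$u{\left(3,A{\left(-3 \right)} \right)} \left(1 - -2\right) \left(-27\right) = 3 \left(1 - -2\right) \left(-27\right) = 3 \left(1 + 2\right) \left(-27\right) = 3 \cdot 3 \left(-27\right) = 9 \left(-27\right) = -243$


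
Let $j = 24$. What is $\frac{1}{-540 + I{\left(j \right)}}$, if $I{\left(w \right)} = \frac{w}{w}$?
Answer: $- \frac{1}{539} \approx -0.0018553$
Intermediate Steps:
$I{\left(w \right)} = 1$
$\frac{1}{-540 + I{\left(j \right)}} = \frac{1}{-540 + 1} = \frac{1}{-539} = - \frac{1}{539}$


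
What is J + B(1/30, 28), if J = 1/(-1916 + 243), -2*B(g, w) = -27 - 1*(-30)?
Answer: -5021/3346 ≈ -1.5006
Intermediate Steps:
B(g, w) = -3/2 (B(g, w) = -(-27 - 1*(-30))/2 = -(-27 + 30)/2 = -1/2*3 = -3/2)
J = -1/1673 (J = 1/(-1673) = -1/1673 ≈ -0.00059773)
J + B(1/30, 28) = -1/1673 - 3/2 = -5021/3346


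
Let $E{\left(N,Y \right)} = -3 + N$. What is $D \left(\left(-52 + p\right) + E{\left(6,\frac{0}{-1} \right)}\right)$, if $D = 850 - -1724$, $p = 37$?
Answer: $-30888$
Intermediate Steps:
$D = 2574$ ($D = 850 + 1724 = 2574$)
$D \left(\left(-52 + p\right) + E{\left(6,\frac{0}{-1} \right)}\right) = 2574 \left(\left(-52 + 37\right) + \left(-3 + 6\right)\right) = 2574 \left(-15 + 3\right) = 2574 \left(-12\right) = -30888$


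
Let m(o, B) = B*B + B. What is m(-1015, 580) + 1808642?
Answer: 2145622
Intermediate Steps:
m(o, B) = B + B² (m(o, B) = B² + B = B + B²)
m(-1015, 580) + 1808642 = 580*(1 + 580) + 1808642 = 580*581 + 1808642 = 336980 + 1808642 = 2145622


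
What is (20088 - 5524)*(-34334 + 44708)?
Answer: 151086936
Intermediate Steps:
(20088 - 5524)*(-34334 + 44708) = 14564*10374 = 151086936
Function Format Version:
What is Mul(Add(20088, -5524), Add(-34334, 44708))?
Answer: 151086936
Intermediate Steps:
Mul(Add(20088, -5524), Add(-34334, 44708)) = Mul(14564, 10374) = 151086936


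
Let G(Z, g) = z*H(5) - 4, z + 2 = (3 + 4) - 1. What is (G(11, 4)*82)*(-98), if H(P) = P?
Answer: -128576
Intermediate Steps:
z = 4 (z = -2 + ((3 + 4) - 1) = -2 + (7 - 1) = -2 + 6 = 4)
G(Z, g) = 16 (G(Z, g) = 4*5 - 4 = 20 - 4 = 16)
(G(11, 4)*82)*(-98) = (16*82)*(-98) = 1312*(-98) = -128576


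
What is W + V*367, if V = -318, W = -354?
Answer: -117060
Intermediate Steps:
W + V*367 = -354 - 318*367 = -354 - 116706 = -117060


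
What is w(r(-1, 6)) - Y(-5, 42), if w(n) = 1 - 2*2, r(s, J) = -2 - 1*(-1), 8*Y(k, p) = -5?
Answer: -19/8 ≈ -2.3750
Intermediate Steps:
Y(k, p) = -5/8 (Y(k, p) = (⅛)*(-5) = -5/8)
r(s, J) = -1 (r(s, J) = -2 + 1 = -1)
w(n) = -3 (w(n) = 1 - 4 = -3)
w(r(-1, 6)) - Y(-5, 42) = -3 - 1*(-5/8) = -3 + 5/8 = -19/8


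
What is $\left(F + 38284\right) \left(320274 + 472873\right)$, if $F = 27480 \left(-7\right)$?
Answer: $-122204917172$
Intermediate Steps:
$F = -192360$
$\left(F + 38284\right) \left(320274 + 472873\right) = \left(-192360 + 38284\right) \left(320274 + 472873\right) = \left(-154076\right) 793147 = -122204917172$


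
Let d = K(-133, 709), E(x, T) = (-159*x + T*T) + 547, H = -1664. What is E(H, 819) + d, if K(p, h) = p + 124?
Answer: 935875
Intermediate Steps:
K(p, h) = 124 + p
E(x, T) = 547 + T**2 - 159*x (E(x, T) = (-159*x + T**2) + 547 = (T**2 - 159*x) + 547 = 547 + T**2 - 159*x)
d = -9 (d = 124 - 133 = -9)
E(H, 819) + d = (547 + 819**2 - 159*(-1664)) - 9 = (547 + 670761 + 264576) - 9 = 935884 - 9 = 935875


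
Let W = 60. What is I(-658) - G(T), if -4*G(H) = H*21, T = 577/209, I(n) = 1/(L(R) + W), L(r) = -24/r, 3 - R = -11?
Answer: 1237397/85272 ≈ 14.511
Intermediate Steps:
R = 14 (R = 3 - 1*(-11) = 3 + 11 = 14)
I(n) = 7/408 (I(n) = 1/(-24/14 + 60) = 1/(-24*1/14 + 60) = 1/(-12/7 + 60) = 1/(408/7) = 7/408)
T = 577/209 (T = 577*(1/209) = 577/209 ≈ 2.7608)
G(H) = -21*H/4 (G(H) = -H*21/4 = -21*H/4)
I(-658) - G(T) = 7/408 - (-21)*577/(4*209) = 7/408 - 1*(-12117/836) = 7/408 + 12117/836 = 1237397/85272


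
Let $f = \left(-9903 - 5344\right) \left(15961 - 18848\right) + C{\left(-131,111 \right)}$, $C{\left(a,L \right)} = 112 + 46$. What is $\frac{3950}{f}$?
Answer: $\frac{50}{557193} \approx 8.9735 \cdot 10^{-5}$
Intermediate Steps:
$C{\left(a,L \right)} = 158$
$f = 44018247$ ($f = \left(-9903 - 5344\right) \left(15961 - 18848\right) + 158 = \left(-15247\right) \left(-2887\right) + 158 = 44018089 + 158 = 44018247$)
$\frac{3950}{f} = \frac{3950}{44018247} = 3950 \cdot \frac{1}{44018247} = \frac{50}{557193}$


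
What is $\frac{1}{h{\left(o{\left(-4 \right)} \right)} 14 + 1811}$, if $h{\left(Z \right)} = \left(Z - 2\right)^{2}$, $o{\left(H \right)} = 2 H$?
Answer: $\frac{1}{3211} \approx 0.00031143$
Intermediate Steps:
$h{\left(Z \right)} = \left(-2 + Z\right)^{2}$
$\frac{1}{h{\left(o{\left(-4 \right)} \right)} 14 + 1811} = \frac{1}{\left(-2 + 2 \left(-4\right)\right)^{2} \cdot 14 + 1811} = \frac{1}{\left(-2 - 8\right)^{2} \cdot 14 + 1811} = \frac{1}{\left(-10\right)^{2} \cdot 14 + 1811} = \frac{1}{100 \cdot 14 + 1811} = \frac{1}{1400 + 1811} = \frac{1}{3211}$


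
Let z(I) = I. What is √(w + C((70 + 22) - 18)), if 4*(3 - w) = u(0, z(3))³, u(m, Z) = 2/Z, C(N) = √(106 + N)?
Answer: √(237 + 486*√5)/9 ≈ 4.0426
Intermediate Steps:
w = 79/27 (w = 3 - (2/3)³/4 = 3 - (2*(⅓))³/4 = 3 - (⅔)³/4 = 3 - ¼*8/27 = 3 - 2/27 = 79/27 ≈ 2.9259)
√(w + C((70 + 22) - 18)) = √(79/27 + √(106 + ((70 + 22) - 18))) = √(79/27 + √(106 + (92 - 18))) = √(79/27 + √(106 + 74)) = √(79/27 + √180) = √(79/27 + 6*√5)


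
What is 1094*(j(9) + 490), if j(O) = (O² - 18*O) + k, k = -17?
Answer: 428848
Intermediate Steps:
j(O) = -17 + O² - 18*O (j(O) = (O² - 18*O) - 17 = -17 + O² - 18*O)
1094*(j(9) + 490) = 1094*((-17 + 9² - 18*9) + 490) = 1094*((-17 + 81 - 162) + 490) = 1094*(-98 + 490) = 1094*392 = 428848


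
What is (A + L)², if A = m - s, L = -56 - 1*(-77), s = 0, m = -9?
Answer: 144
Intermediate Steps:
L = 21 (L = -56 + 77 = 21)
A = -9 (A = -9 - 1*0 = -9 + 0 = -9)
(A + L)² = (-9 + 21)² = 12² = 144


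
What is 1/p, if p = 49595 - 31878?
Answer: 1/17717 ≈ 5.6443e-5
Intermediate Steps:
p = 17717
1/p = 1/17717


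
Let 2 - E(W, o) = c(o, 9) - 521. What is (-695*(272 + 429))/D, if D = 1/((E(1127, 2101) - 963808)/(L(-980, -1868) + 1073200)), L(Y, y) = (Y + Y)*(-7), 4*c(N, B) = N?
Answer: 375650827799/869536 ≈ 4.3201e+5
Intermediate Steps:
c(N, B) = N/4
L(Y, y) = -14*Y (L(Y, y) = (2*Y)*(-7) = -14*Y)
E(W, o) = 523 - o/4 (E(W, o) = 2 - (o/4 - 521) = 2 - (-521 + o/4) = 2 + (521 - o/4) = 523 - o/4)
D = -4347680/3855241 (D = 1/(((523 - ¼*2101) - 963808)/(-14*(-980) + 1073200)) = 1/(((523 - 2101/4) - 963808)/(13720 + 1073200)) = 1/((-9/4 - 963808)/1086920) = 1/(-3855241/4*1/1086920) = 1/(-3855241/4347680) = -4347680/3855241 ≈ -1.1277)
(-695*(272 + 429))/D = (-695*(272 + 429))/(-4347680/3855241) = -695*701*(-3855241/4347680) = -487195*(-3855241/4347680) = 375650827799/869536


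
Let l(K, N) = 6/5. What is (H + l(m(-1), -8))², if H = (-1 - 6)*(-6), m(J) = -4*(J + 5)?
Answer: 46656/25 ≈ 1866.2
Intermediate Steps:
m(J) = -20 - 4*J (m(J) = -4*(5 + J) = -20 - 4*J)
l(K, N) = 6/5 (l(K, N) = 6*(⅕) = 6/5)
H = 42 (H = -7*(-6) = 42)
(H + l(m(-1), -8))² = (42 + 6/5)² = (216/5)² = 46656/25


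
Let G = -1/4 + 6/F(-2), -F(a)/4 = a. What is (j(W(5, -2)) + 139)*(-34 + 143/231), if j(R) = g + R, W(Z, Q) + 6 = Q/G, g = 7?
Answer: -95336/21 ≈ -4539.8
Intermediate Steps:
F(a) = -4*a
G = ½ (G = -1/4 + 6/((-4*(-2))) = -1*¼ + 6/8 = -¼ + 6*(⅛) = -¼ + ¾ = ½ ≈ 0.50000)
W(Z, Q) = -6 + 2*Q (W(Z, Q) = -6 + Q/(½) = -6 + Q*2 = -6 + 2*Q)
j(R) = 7 + R
(j(W(5, -2)) + 139)*(-34 + 143/231) = ((7 + (-6 + 2*(-2))) + 139)*(-34 + 143/231) = ((7 + (-6 - 4)) + 139)*(-34 + 143*(1/231)) = ((7 - 10) + 139)*(-34 + 13/21) = (-3 + 139)*(-701/21) = 136*(-701/21) = -95336/21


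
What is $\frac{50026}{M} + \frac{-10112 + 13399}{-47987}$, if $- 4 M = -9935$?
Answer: $\frac{9569734303}{476750845} \approx 20.073$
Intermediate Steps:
$M = \frac{9935}{4}$ ($M = \left(- \frac{1}{4}\right) \left(-9935\right) = \frac{9935}{4} \approx 2483.8$)
$\frac{50026}{M} + \frac{-10112 + 13399}{-47987} = \frac{50026}{\frac{9935}{4}} + \frac{-10112 + 13399}{-47987} = 50026 \cdot \frac{4}{9935} + 3287 \left(- \frac{1}{47987}\right) = \frac{200104}{9935} - \frac{3287}{47987} = \frac{9569734303}{476750845}$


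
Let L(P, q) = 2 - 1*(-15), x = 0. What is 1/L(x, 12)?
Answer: 1/17 ≈ 0.058824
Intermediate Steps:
L(P, q) = 17 (L(P, q) = 2 + 15 = 17)
1/L(x, 12) = 1/17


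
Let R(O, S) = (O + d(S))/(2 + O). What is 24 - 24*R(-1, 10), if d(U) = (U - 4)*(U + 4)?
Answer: -1968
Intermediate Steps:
d(U) = (-4 + U)*(4 + U)
R(O, S) = (-16 + O + S²)/(2 + O) (R(O, S) = (O + (-16 + S²))/(2 + O) = (-16 + O + S²)/(2 + O))
24 - 24*R(-1, 10) = 24 - 24*(-16 - 1 + 10²)/(2 - 1) = 24 - 24*(-16 - 1 + 100)/1 = 24 - 24*83 = 24 - 1992 = -1968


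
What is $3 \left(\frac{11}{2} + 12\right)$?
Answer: $\frac{105}{2} \approx 52.5$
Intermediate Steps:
$3 \left(\frac{11}{2} + 12\right) = 3 \cdot \frac{35}{2} = \frac{105}{2}$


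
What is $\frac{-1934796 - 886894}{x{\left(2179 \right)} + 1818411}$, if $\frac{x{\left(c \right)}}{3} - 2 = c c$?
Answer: $- \frac{282169}{1606254} \approx -0.17567$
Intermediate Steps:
$x{\left(c \right)} = 6 + 3 c^{2}$ ($x{\left(c \right)} = 6 + 3 c c = 6 + 3 c^{2}$)
$\frac{-1934796 - 886894}{x{\left(2179 \right)} + 1818411} = \frac{-1934796 - 886894}{\left(6 + 3 \cdot 2179^{2}\right) + 1818411} = - \frac{2821690}{\left(6 + 3 \cdot 4748041\right) + 1818411} = - \frac{2821690}{\left(6 + 14244123\right) + 1818411} = - \frac{2821690}{14244129 + 1818411} = - \frac{2821690}{16062540} = \left(-2821690\right) \frac{1}{16062540} = - \frac{282169}{1606254}$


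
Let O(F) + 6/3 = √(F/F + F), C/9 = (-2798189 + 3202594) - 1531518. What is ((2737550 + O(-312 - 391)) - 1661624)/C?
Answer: -1075924/10144017 - I*√78/3381339 ≈ -0.10606 - 2.6119e-6*I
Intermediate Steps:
C = -10144017 (C = 9*((-2798189 + 3202594) - 1531518) = 9*(404405 - 1531518) = 9*(-1127113) = -10144017)
O(F) = -2 + √(1 + F) (O(F) = -2 + √(F/F + F) = -2 + √(1 + F))
((2737550 + O(-312 - 391)) - 1661624)/C = ((2737550 + (-2 + √(1 + (-312 - 391)))) - 1661624)/(-10144017) = ((2737550 + (-2 + √(1 - 703))) - 1661624)*(-1/10144017) = ((2737550 + (-2 + √(-702))) - 1661624)*(-1/10144017) = ((2737550 + (-2 + 3*I*√78)) - 1661624)*(-1/10144017) = ((2737548 + 3*I*√78) - 1661624)*(-1/10144017) = (1075924 + 3*I*√78)*(-1/10144017) = -1075924/10144017 - I*√78/3381339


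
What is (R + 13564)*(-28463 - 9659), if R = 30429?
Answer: -1677101146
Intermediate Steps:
(R + 13564)*(-28463 - 9659) = (30429 + 13564)*(-28463 - 9659) = 43993*(-38122) = -1677101146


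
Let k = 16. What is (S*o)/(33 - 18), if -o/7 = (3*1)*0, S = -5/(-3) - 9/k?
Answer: 0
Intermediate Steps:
S = 53/48 (S = -5/(-3) - 9/16 = -5*(-1/3) - 9*1/16 = 5/3 - 9/16 = 53/48 ≈ 1.1042)
o = 0 (o = -7*3*1*0 = -21*0 = -7*0 = 0)
(S*o)/(33 - 18) = ((53/48)*0)/(33 - 18) = 0/15 = 0*(1/15) = 0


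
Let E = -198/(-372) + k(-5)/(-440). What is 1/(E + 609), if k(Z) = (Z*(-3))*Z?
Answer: 2728/1663269 ≈ 0.0016401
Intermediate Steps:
k(Z) = -3*Z² (k(Z) = (-3*Z)*Z = -3*Z²)
E = 1917/2728 (E = -198/(-372) - 3*(-5)²/(-440) = -198*(-1/372) - 3*25*(-1/440) = 33/62 - 75*(-1/440) = 33/62 + 15/88 = 1917/2728 ≈ 0.70271)
1/(E + 609) = 1/(1917/2728 + 609) = 1/(1663269/2728) = 2728/1663269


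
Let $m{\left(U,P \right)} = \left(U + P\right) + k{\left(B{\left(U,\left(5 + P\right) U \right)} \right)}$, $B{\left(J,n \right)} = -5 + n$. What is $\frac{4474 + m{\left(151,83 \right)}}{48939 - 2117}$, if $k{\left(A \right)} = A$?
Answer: $\frac{17991}{46822} \approx 0.38424$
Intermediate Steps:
$m{\left(U,P \right)} = -5 + P + U + U \left(5 + P\right)$ ($m{\left(U,P \right)} = \left(U + P\right) + \left(-5 + \left(5 + P\right) U\right) = \left(P + U\right) + \left(-5 + U \left(5 + P\right)\right) = -5 + P + U + U \left(5 + P\right)$)
$\frac{4474 + m{\left(151,83 \right)}}{48939 - 2117} = \frac{4474 + \left(-5 + 83 + 151 + 151 \left(5 + 83\right)\right)}{48939 - 2117} = \frac{4474 + \left(-5 + 83 + 151 + 151 \cdot 88\right)}{46822} = \left(4474 + \left(-5 + 83 + 151 + 13288\right)\right) \frac{1}{46822} = \left(4474 + 13517\right) \frac{1}{46822} = 17991 \cdot \frac{1}{46822} = \frac{17991}{46822}$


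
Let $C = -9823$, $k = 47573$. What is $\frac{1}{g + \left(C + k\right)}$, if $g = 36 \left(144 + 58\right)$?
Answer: $\frac{1}{45022} \approx 2.2211 \cdot 10^{-5}$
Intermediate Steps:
$g = 7272$ ($g = 36 \cdot 202 = 7272$)
$\frac{1}{g + \left(C + k\right)} = \frac{1}{7272 + \left(-9823 + 47573\right)} = \frac{1}{7272 + 37750} = \frac{1}{45022}$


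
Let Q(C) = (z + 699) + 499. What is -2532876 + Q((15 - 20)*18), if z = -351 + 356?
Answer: -2531673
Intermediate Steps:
z = 5
Q(C) = 1203 (Q(C) = (5 + 699) + 499 = 704 + 499 = 1203)
-2532876 + Q((15 - 20)*18) = -2532876 + 1203 = -2531673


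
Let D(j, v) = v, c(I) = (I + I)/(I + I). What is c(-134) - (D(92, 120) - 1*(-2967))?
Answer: -3086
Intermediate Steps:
c(I) = 1 (c(I) = (2*I)/((2*I)) = (2*I)*(1/(2*I)) = 1)
c(-134) - (D(92, 120) - 1*(-2967)) = 1 - (120 - 1*(-2967)) = 1 - (120 + 2967) = 1 - 1*3087 = 1 - 3087 = -3086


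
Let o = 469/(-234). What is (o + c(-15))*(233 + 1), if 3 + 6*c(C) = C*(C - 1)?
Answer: 8774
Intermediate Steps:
c(C) = -1/2 + C*(-1 + C)/6 (c(C) = -1/2 + (C*(C - 1))/6 = -1/2 + (C*(-1 + C))/6 = -1/2 + C*(-1 + C)/6)
o = -469/234 (o = 469*(-1/234) = -469/234 ≈ -2.0043)
(o + c(-15))*(233 + 1) = (-469/234 + (-1/2 - 1/6*(-15) + (1/6)*(-15)**2))*(233 + 1) = (-469/234 + (-1/2 + 5/2 + (1/6)*225))*234 = (-469/234 + (-1/2 + 5/2 + 75/2))*234 = (-469/234 + 79/2)*234 = (4387/117)*234 = 8774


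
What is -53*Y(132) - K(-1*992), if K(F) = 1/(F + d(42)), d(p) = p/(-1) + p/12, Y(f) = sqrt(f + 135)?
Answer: 2/2061 - 53*sqrt(267) ≈ -866.03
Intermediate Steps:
Y(f) = sqrt(135 + f)
d(p) = -11*p/12 (d(p) = p*(-1) + p*(1/12) = -p + p/12 = -11*p/12)
K(F) = 1/(-77/2 + F) (K(F) = 1/(F - 11/12*42) = 1/(F - 77/2) = 1/(-77/2 + F))
-53*Y(132) - K(-1*992) = -53*sqrt(135 + 132) - 2/(-77 + 2*(-1*992)) = -53*sqrt(267) - 2/(-77 + 2*(-992)) = -53*sqrt(267) - 2/(-77 - 1984) = -53*sqrt(267) - 2/(-2061) = -53*sqrt(267) - 2*(-1)/2061 = -53*sqrt(267) - 1*(-2/2061) = -53*sqrt(267) + 2/2061 = 2/2061 - 53*sqrt(267)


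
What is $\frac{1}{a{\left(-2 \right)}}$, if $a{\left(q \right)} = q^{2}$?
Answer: $\frac{1}{4} \approx 0.25$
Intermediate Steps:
$\frac{1}{a{\left(-2 \right)}} = \frac{1}{\left(-2\right)^{2}} = \frac{1}{4}$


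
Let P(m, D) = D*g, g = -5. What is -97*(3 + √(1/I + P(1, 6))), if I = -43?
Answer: -291 - 97*I*√55513/43 ≈ -291.0 - 531.5*I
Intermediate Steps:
P(m, D) = -5*D (P(m, D) = D*(-5) = -5*D)
-97*(3 + √(1/I + P(1, 6))) = -97*(3 + √(1/(-43) - 5*6)) = -97*(3 + √(-1/43 - 30)) = -97*(3 + √(-1291/43)) = -97*(3 + I*√55513/43) = -291 - 97*I*√55513/43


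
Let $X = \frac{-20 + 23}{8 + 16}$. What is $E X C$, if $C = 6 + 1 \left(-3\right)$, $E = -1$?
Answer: $- \frac{3}{8} \approx -0.375$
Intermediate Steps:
$C = 3$ ($C = 6 - 3 = 3$)
$X = \frac{1}{8}$ ($X = \frac{3}{24} = 3 \cdot \frac{1}{24} = \frac{1}{8} \approx 0.125$)
$E X C = \left(-1\right) \frac{1}{8} \cdot 3 = \left(- \frac{1}{8}\right) 3 = - \frac{3}{8}$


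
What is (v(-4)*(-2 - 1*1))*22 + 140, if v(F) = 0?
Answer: 140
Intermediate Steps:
(v(-4)*(-2 - 1*1))*22 + 140 = (0*(-2 - 1*1))*22 + 140 = (0*(-2 - 1))*22 + 140 = (0*(-3))*22 + 140 = 0*22 + 140 = 0 + 140 = 140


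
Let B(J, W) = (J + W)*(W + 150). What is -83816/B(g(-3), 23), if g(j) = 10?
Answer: -83816/5709 ≈ -14.681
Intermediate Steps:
B(J, W) = (150 + W)*(J + W) (B(J, W) = (J + W)*(150 + W) = (150 + W)*(J + W))
-83816/B(g(-3), 23) = -83816/(23**2 + 150*10 + 150*23 + 10*23) = -83816/(529 + 1500 + 3450 + 230) = -83816/5709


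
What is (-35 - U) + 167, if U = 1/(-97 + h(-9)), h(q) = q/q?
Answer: 12673/96 ≈ 132.01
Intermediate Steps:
h(q) = 1
U = -1/96 (U = 1/(-97 + 1) = 1/(-96) = -1/96 ≈ -0.010417)
(-35 - U) + 167 = (-35 - 1*(-1/96)) + 167 = (-35 + 1/96) + 167 = -3359/96 + 167 = 12673/96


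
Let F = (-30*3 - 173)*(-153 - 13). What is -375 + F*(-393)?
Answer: -17157969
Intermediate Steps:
F = 43658 (F = (-90 - 173)*(-166) = -263*(-166) = 43658)
-375 + F*(-393) = -375 + 43658*(-393) = -375 - 17157594 = -17157969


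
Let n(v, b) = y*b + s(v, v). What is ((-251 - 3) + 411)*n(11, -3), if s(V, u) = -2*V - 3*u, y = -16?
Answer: -1099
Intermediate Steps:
s(V, u) = -3*u - 2*V
n(v, b) = -16*b - 5*v (n(v, b) = -16*b + (-3*v - 2*v) = -16*b - 5*v)
((-251 - 3) + 411)*n(11, -3) = ((-251 - 3) + 411)*(-16*(-3) - 5*11) = (-254 + 411)*(48 - 55) = 157*(-7) = -1099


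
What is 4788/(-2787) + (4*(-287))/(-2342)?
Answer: -1335670/1087859 ≈ -1.2278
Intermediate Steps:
4788/(-2787) + (4*(-287))/(-2342) = 4788*(-1/2787) - 1148*(-1/2342) = -1596/929 + 574/1171 = -1335670/1087859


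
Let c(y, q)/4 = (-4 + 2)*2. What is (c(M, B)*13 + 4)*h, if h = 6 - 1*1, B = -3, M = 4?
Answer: -1020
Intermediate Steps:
c(y, q) = -16 (c(y, q) = 4*((-4 + 2)*2) = 4*(-2*2) = 4*(-4) = -16)
h = 5 (h = 6 - 1 = 5)
(c(M, B)*13 + 4)*h = (-16*13 + 4)*5 = (-208 + 4)*5 = -204*5 = -1020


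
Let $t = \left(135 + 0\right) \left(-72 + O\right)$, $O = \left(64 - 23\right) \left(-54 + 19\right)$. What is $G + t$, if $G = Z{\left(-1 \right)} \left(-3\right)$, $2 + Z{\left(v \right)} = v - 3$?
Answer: $-203427$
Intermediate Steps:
$Z{\left(v \right)} = -5 + v$ ($Z{\left(v \right)} = -2 + \left(v - 3\right) = -2 + \left(-3 + v\right) = -5 + v$)
$O = -1435$ ($O = 41 \left(-35\right) = -1435$)
$G = 18$ ($G = \left(-5 - 1\right) \left(-3\right) = \left(-6\right) \left(-3\right) = 18$)
$t = -203445$ ($t = \left(135 + 0\right) \left(-72 - 1435\right) = 135 \left(-1507\right) = -203445$)
$G + t = 18 - 203445 = -203427$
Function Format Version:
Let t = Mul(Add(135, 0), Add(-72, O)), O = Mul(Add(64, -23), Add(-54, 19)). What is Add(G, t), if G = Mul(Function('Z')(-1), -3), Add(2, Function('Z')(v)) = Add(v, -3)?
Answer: -203427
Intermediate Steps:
Function('Z')(v) = Add(-5, v) (Function('Z')(v) = Add(-2, Add(v, -3)) = Add(-2, Add(-3, v)) = Add(-5, v))
O = -1435 (O = Mul(41, -35) = -1435)
G = 18 (G = Mul(Add(-5, -1), -3) = Mul(-6, -3) = 18)
t = -203445 (t = Mul(Add(135, 0), Add(-72, -1435)) = Mul(135, -1507) = -203445)
Add(G, t) = Add(18, -203445) = -203427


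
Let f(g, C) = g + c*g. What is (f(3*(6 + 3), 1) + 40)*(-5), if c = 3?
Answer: -740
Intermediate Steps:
f(g, C) = 4*g (f(g, C) = g + 3*g = 4*g)
(f(3*(6 + 3), 1) + 40)*(-5) = (4*(3*(6 + 3)) + 40)*(-5) = (4*(3*9) + 40)*(-5) = (4*27 + 40)*(-5) = (108 + 40)*(-5) = 148*(-5) = -740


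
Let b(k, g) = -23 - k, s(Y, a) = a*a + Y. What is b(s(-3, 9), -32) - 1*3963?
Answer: -4064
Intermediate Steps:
s(Y, a) = Y + a**2 (s(Y, a) = a**2 + Y = Y + a**2)
b(s(-3, 9), -32) - 1*3963 = (-23 - (-3 + 9**2)) - 1*3963 = (-23 - (-3 + 81)) - 3963 = (-23 - 1*78) - 3963 = (-23 - 78) - 3963 = -101 - 3963 = -4064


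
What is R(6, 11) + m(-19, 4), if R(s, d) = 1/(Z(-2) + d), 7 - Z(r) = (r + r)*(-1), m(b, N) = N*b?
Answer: -1063/14 ≈ -75.929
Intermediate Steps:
Z(r) = 7 + 2*r (Z(r) = 7 - (r + r)*(-1) = 7 - 2*r*(-1) = 7 - (-2)*r = 7 + 2*r)
R(s, d) = 1/(3 + d) (R(s, d) = 1/((7 + 2*(-2)) + d) = 1/((7 - 4) + d) = 1/(3 + d))
R(6, 11) + m(-19, 4) = 1/(3 + 11) + 4*(-19) = 1/14 - 76 = -1063/14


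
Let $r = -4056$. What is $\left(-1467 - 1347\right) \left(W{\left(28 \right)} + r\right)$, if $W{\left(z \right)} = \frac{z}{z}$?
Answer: $11410770$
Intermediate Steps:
$W{\left(z \right)} = 1$
$\left(-1467 - 1347\right) \left(W{\left(28 \right)} + r\right) = \left(-1467 - 1347\right) \left(1 - 4056\right) = \left(-2814\right) \left(-4055\right) = 11410770$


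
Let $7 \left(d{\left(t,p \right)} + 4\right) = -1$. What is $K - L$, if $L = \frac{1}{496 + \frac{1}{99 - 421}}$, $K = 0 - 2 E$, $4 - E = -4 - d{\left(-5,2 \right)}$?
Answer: $- \frac{8626648}{1117977} \approx -7.7163$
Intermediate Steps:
$d{\left(t,p \right)} = - \frac{29}{7}$ ($d{\left(t,p \right)} = -4 + \frac{1}{7} \left(-1\right) = -4 - \frac{1}{7} = - \frac{29}{7}$)
$E = \frac{27}{7}$ ($E = 4 - \left(-4 - - \frac{29}{7}\right) = 4 - \left(-4 + \frac{29}{7}\right) = 4 - \frac{1}{7} = \frac{27}{7} \approx 3.8571$)
$K = - \frac{54}{7}$ ($K = 0 - \frac{54}{7} = - \frac{54}{7} \approx -7.7143$)
$L = \frac{322}{159711}$ ($L = \frac{1}{496 + \frac{1}{-322}} = \frac{1}{496 - \frac{1}{322}} = \frac{1}{\frac{159711}{322}} = \frac{322}{159711} \approx 0.0020161$)
$K - L = - \frac{54}{7} - \frac{322}{159711} = - \frac{8626648}{1117977}$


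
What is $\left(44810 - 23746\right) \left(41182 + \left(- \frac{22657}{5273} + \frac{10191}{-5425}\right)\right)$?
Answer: $\frac{24810794180713648}{28606025} \approx 8.6733 \cdot 10^{8}$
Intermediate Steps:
$\left(44810 - 23746\right) \left(41182 + \left(- \frac{22657}{5273} + \frac{10191}{-5425}\right)\right) = 21064 \left(41182 + \left(\left(-22657\right) \frac{1}{5273} + 10191 \left(- \frac{1}{5425}\right)\right)\right) = 21064 \left(41182 - \frac{176651368}{28606025}\right) = 21064 \cdot \frac{1177876670182}{28606025} = \frac{24810794180713648}{28606025}$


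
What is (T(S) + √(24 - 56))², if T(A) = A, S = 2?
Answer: -28 + 16*I*√2 ≈ -28.0 + 22.627*I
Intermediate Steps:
(T(S) + √(24 - 56))² = (2 + √(24 - 56))² = (2 + √(-32))² = (2 + 4*I*√2)²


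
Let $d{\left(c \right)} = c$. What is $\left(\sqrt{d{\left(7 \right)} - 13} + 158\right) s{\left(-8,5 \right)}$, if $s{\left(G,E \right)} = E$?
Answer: $790 + 5 i \sqrt{6} \approx 790.0 + 12.247 i$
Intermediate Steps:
$\left(\sqrt{d{\left(7 \right)} - 13} + 158\right) s{\left(-8,5 \right)} = \left(\sqrt{7 - 13} + 158\right) 5 = \left(\sqrt{-6} + 158\right) 5 = \left(i \sqrt{6} + 158\right) 5 = \left(158 + i \sqrt{6}\right) 5 = 790 + 5 i \sqrt{6}$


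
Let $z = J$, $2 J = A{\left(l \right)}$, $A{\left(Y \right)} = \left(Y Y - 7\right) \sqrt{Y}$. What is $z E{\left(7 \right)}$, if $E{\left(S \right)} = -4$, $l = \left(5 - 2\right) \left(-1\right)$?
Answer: $- 4 i \sqrt{3} \approx - 6.9282 i$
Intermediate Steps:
$l = -3$ ($l = 3 \left(-1\right) = -3$)
$A{\left(Y \right)} = \sqrt{Y} \left(-7 + Y^{2}\right)$ ($A{\left(Y \right)} = \left(Y^{2} - 7\right) \sqrt{Y} = \left(-7 + Y^{2}\right) \sqrt{Y} = \sqrt{Y} \left(-7 + Y^{2}\right)$)
$J = i \sqrt{3}$ ($J = \frac{\sqrt{-3} \left(-7 + \left(-3\right)^{2}\right)}{2} = \frac{i \sqrt{3} \left(-7 + 9\right)}{2} = \frac{i \sqrt{3} \cdot 2}{2} = \frac{2 i \sqrt{3}}{2} = i \sqrt{3} \approx 1.732 i$)
$z = i \sqrt{3} \approx 1.732 i$
$z E{\left(7 \right)} = i \sqrt{3} \left(-4\right) = - 4 i \sqrt{3}$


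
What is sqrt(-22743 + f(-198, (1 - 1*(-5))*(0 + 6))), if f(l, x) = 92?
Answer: I*sqrt(22651) ≈ 150.5*I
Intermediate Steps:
sqrt(-22743 + f(-198, (1 - 1*(-5))*(0 + 6))) = sqrt(-22743 + 92) = sqrt(-22651) = I*sqrt(22651)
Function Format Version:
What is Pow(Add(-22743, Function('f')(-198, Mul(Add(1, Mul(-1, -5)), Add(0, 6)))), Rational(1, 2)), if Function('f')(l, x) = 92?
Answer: Mul(I, Pow(22651, Rational(1, 2))) ≈ Mul(150.50, I)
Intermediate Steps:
Pow(Add(-22743, Function('f')(-198, Mul(Add(1, Mul(-1, -5)), Add(0, 6)))), Rational(1, 2)) = Pow(Add(-22743, 92), Rational(1, 2)) = Pow(-22651, Rational(1, 2)) = Mul(I, Pow(22651, Rational(1, 2)))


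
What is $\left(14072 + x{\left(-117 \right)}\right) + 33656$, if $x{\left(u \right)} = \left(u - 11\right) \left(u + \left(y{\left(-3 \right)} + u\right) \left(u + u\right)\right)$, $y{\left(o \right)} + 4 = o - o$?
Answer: $-3561488$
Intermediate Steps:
$y{\left(o \right)} = -4$ ($y{\left(o \right)} = -4 + \left(o - o\right) = -4 + 0 = -4$)
$x{\left(u \right)} = \left(-11 + u\right) \left(u + 2 u \left(-4 + u\right)\right)$ ($x{\left(u \right)} = \left(u - 11\right) \left(u + \left(-4 + u\right) \left(u + u\right)\right) = \left(-11 + u\right) \left(u + \left(-4 + u\right) 2 u\right) = \left(-11 + u\right) \left(u + 2 u \left(-4 + u\right)\right)$)
$\left(14072 + x{\left(-117 \right)}\right) + 33656 = \left(14072 - 117 \left(77 - -3393 + 2 \left(-117\right)^{2}\right)\right) + 33656 = \left(14072 - 117 \left(77 + 3393 + 2 \cdot 13689\right)\right) + 33656 = \left(14072 - 117 \left(77 + 3393 + 27378\right)\right) + 33656 = \left(14072 - 3609216\right) + 33656 = -3595144 + 33656 = -3561488$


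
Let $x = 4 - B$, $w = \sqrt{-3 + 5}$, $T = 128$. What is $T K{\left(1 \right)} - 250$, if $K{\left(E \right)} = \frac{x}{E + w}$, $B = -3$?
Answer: $-1146 + 896 \sqrt{2} \approx 121.14$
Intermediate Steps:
$w = \sqrt{2} \approx 1.4142$
$x = 7$ ($x = 4 - -3 = 4 + 3 = 7$)
$K{\left(E \right)} = \frac{7}{E + \sqrt{2}}$ ($K{\left(E \right)} = \frac{1}{E + \sqrt{2}} \cdot 7 = \frac{7}{E + \sqrt{2}}$)
$T K{\left(1 \right)} - 250 = 128 \frac{7}{1 + \sqrt{2}} - 250 = \frac{896}{1 + \sqrt{2}} - 250 = -250 + \frac{896}{1 + \sqrt{2}}$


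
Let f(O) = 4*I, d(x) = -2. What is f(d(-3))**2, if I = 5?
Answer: 400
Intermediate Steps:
f(O) = 20 (f(O) = 4*5 = 20)
f(d(-3))**2 = 20**2 = 400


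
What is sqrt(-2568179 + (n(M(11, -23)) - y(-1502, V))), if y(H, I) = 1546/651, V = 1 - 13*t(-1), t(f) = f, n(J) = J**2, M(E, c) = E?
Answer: 2*I*sqrt(272086638726)/651 ≈ 1602.5*I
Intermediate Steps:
V = 14 (V = 1 - 13*(-1) = 1 + 13 = 14)
y(H, I) = 1546/651 (y(H, I) = 1546*(1/651) = 1546/651)
sqrt(-2568179 + (n(M(11, -23)) - y(-1502, V))) = sqrt(-2568179 + (11**2 - 1*1546/651)) = sqrt(-2568179 + (121 - 1546/651)) = sqrt(-2568179 + 77225/651) = sqrt(-1671807304/651) = 2*I*sqrt(272086638726)/651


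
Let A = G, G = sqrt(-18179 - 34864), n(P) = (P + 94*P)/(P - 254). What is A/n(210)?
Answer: -22*I*sqrt(53043)/9975 ≈ -0.50795*I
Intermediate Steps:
n(P) = 95*P/(-254 + P) (n(P) = (95*P)/(-254 + P) = 95*P/(-254 + P))
G = I*sqrt(53043) (G = sqrt(-53043) = I*sqrt(53043) ≈ 230.31*I)
A = I*sqrt(53043) ≈ 230.31*I
A/n(210) = (I*sqrt(53043))/((95*210/(-254 + 210))) = (I*sqrt(53043))/((95*210/(-44))) = (I*sqrt(53043))/((95*210*(-1/44))) = (I*sqrt(53043))/(-9975/22) = (I*sqrt(53043))*(-22/9975) = -22*I*sqrt(53043)/9975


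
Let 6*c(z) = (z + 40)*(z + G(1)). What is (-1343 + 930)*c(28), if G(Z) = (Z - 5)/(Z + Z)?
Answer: -365092/3 ≈ -1.2170e+5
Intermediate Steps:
G(Z) = (-5 + Z)/(2*Z) (G(Z) = (-5 + Z)/((2*Z)) = (-5 + Z)*(1/(2*Z)) = (-5 + Z)/(2*Z))
c(z) = (-2 + z)*(40 + z)/6 (c(z) = ((z + 40)*(z + (½)*(-5 + 1)/1))/6 = ((40 + z)*(z + (½)*1*(-4)))/6 = ((40 + z)*(z - 2))/6 = ((40 + z)*(-2 + z))/6 = ((-2 + z)*(40 + z))/6 = (-2 + z)*(40 + z)/6)
(-1343 + 930)*c(28) = (-1343 + 930)*(-40/3 + (⅙)*28² + (19/3)*28) = -413*(-40/3 + (⅙)*784 + 532/3) = -413*(-40/3 + 392/3 + 532/3) = -413*884/3 = -365092/3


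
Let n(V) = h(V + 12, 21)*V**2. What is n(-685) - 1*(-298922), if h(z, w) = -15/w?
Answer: -253671/7 ≈ -36239.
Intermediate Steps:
n(V) = -5*V**2/7 (n(V) = (-15/21)*V**2 = (-15*1/21)*V**2 = -5*V**2/7)
n(-685) - 1*(-298922) = -5/7*(-685)**2 - 1*(-298922) = -5/7*469225 + 298922 = -2346125/7 + 298922 = -253671/7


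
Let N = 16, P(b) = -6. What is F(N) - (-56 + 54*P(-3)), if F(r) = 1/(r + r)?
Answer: 12161/32 ≈ 380.03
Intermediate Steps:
F(r) = 1/(2*r)
F(N) - (-56 + 54*P(-3)) = (½)/16 - (-56 + 54*(-6)) = (½)*(1/16) - (-56 - 324) = 1/32 - 1*(-380) = 1/32 + 380 = 12161/32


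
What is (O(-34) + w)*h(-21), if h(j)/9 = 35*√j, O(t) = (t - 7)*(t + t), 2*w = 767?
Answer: 1998045*I*√21/2 ≈ 4.5781e+6*I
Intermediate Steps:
w = 767/2 (w = (½)*767 = 767/2 ≈ 383.50)
O(t) = 2*t*(-7 + t) (O(t) = (-7 + t)*(2*t) = 2*t*(-7 + t))
h(j) = 315*√j (h(j) = 9*(35*√j) = 315*√j)
(O(-34) + w)*h(-21) = (2*(-34)*(-7 - 34) + 767/2)*(315*√(-21)) = (2*(-34)*(-41) + 767/2)*(315*(I*√21)) = (2788 + 767/2)*(315*I*√21) = 6343*(315*I*√21)/2 = 1998045*I*√21/2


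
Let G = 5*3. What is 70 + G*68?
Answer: 1090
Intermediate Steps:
G = 15
70 + G*68 = 70 + 15*68 = 70 + 1020 = 1090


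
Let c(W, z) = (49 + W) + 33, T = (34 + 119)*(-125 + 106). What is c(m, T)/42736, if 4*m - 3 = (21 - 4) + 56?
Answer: 101/42736 ≈ 0.0023633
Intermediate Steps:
T = -2907 (T = 153*(-19) = -2907)
m = 19 (m = ¾ + ((21 - 4) + 56)/4 = ¾ + (17 + 56)/4 = ¾ + (¼)*73 = ¾ + 73/4 = 19)
c(W, z) = 82 + W
c(m, T)/42736 = (82 + 19)/42736 = 101*(1/42736) = 101/42736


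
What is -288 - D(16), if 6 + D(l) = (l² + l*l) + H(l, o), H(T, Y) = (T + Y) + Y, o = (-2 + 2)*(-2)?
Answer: -810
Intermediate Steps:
o = 0 (o = 0*(-2) = 0)
H(T, Y) = T + 2*Y
D(l) = -6 + l + 2*l² (D(l) = -6 + ((l² + l*l) + (l + 2*0)) = -6 + ((l² + l²) + (l + 0)) = -6 + (2*l² + l) = -6 + (l + 2*l²) = -6 + l + 2*l²)
-288 - D(16) = -288 - (-6 + 16 + 2*16²) = -288 - (-6 + 16 + 2*256) = -288 - (-6 + 16 + 512) = -288 - 1*522 = -288 - 522 = -810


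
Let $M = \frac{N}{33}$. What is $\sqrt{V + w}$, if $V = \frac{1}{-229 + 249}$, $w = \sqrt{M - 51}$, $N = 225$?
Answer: $\frac{\sqrt{605 + 9900 i \sqrt{66}}}{110} \approx 1.8299 + 1.8162 i$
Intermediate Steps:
$M = \frac{75}{11}$ ($M = \frac{225}{33} = 225 \cdot \frac{1}{33} = \frac{75}{11} \approx 6.8182$)
$w = \frac{9 i \sqrt{66}}{11}$ ($w = \sqrt{\frac{75}{11} - 51} = \sqrt{- \frac{486}{11}} = \frac{9 i \sqrt{66}}{11} \approx 6.6469 i$)
$V = \frac{1}{20} \approx 0.05$
$\sqrt{V + w} = \sqrt{\frac{1}{20} + \frac{9 i \sqrt{66}}{11}}$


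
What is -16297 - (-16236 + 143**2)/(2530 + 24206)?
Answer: -435720805/26736 ≈ -16297.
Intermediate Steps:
-16297 - (-16236 + 143**2)/(2530 + 24206) = -16297 - (-16236 + 20449)/26736 = -16297 - 4213/26736 = -435720805/26736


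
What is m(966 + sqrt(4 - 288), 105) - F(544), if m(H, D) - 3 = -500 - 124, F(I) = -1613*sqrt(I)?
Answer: -621 + 6452*sqrt(34) ≈ 37000.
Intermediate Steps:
m(H, D) = -621 (m(H, D) = 3 + (-500 - 124) = 3 - 624 = -621)
m(966 + sqrt(4 - 288), 105) - F(544) = -621 - (-1613)*sqrt(544) = -621 - (-1613)*4*sqrt(34) = -621 - (-6452)*sqrt(34) = -621 + 6452*sqrt(34)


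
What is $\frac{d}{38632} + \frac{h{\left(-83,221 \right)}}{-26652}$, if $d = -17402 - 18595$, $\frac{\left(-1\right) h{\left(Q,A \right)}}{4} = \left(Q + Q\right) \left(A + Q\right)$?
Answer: $- \frac{374943289}{85801672} \approx -4.3699$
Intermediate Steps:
$h{\left(Q,A \right)} = - 8 Q \left(A + Q\right)$ ($h{\left(Q,A \right)} = - 4 \left(Q + Q\right) \left(A + Q\right) = - 4 \cdot 2 Q \left(A + Q\right) = - 8 Q \left(A + Q\right)$)
$d = -35997$
$\frac{d}{38632} + \frac{h{\left(-83,221 \right)}}{-26652} = - \frac{35997}{38632} + \frac{\left(-8\right) \left(-83\right) \left(221 - 83\right)}{-26652} = \left(-35997\right) \frac{1}{38632} + \left(-8\right) \left(-83\right) 138 \left(- \frac{1}{26652}\right) = - \frac{35997}{38632} + 91632 \left(- \frac{1}{26652}\right) = - \frac{35997}{38632} - \frac{7636}{2221} = - \frac{374943289}{85801672}$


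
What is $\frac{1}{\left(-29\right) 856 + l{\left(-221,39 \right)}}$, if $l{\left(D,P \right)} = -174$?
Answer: $- \frac{1}{24998} \approx -4.0003 \cdot 10^{-5}$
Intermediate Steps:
$\frac{1}{\left(-29\right) 856 + l{\left(-221,39 \right)}} = \frac{1}{\left(-29\right) 856 - 174} = \frac{1}{-24824 - 174} = \frac{1}{-24998} = - \frac{1}{24998}$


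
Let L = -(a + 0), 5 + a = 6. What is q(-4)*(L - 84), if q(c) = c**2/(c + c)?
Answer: 170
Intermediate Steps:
q(c) = c/2 (q(c) = c**2/((2*c)) = (1/(2*c))*c**2 = c/2)
a = 1 (a = -5 + 6 = 1)
L = -1 (L = -(1 + 0) = -1*1 = -1)
q(-4)*(L - 84) = ((1/2)*(-4))*(-1 - 84) = -2*(-85) = 170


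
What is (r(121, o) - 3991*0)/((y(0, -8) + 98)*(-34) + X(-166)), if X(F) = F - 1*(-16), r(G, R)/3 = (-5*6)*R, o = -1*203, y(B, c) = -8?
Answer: -609/107 ≈ -5.6916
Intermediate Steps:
o = -203
r(G, R) = -90*R (r(G, R) = 3*((-5*6)*R) = 3*(-30*R) = -90*R)
X(F) = 16 + F (X(F) = F + 16 = 16 + F)
(r(121, o) - 3991*0)/((y(0, -8) + 98)*(-34) + X(-166)) = (-90*(-203) - 3991*0)/((-8 + 98)*(-34) + (16 - 166)) = (18270 + 0)/(90*(-34) - 150) = 18270/(-3060 - 150) = 18270/(-3210) = 18270*(-1/3210) = -609/107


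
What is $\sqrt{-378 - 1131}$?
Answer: $i \sqrt{1509} \approx 38.846 i$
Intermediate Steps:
$\sqrt{-378 - 1131} = \sqrt{-1509} = i \sqrt{1509}$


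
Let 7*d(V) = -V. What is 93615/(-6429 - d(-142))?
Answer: -131061/9029 ≈ -14.516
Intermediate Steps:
d(V) = -V/7 (d(V) = (-V)/7 = -V/7)
93615/(-6429 - d(-142)) = 93615/(-6429 - (-1)*(-142)/7) = 93615/(-6429 - 1*142/7) = 93615/(-6429 - 142/7) = 93615/(-45145/7) = 93615*(-7/45145) = -131061/9029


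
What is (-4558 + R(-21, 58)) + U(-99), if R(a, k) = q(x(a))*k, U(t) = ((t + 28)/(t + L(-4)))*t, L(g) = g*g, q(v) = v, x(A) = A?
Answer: -486437/83 ≈ -5860.7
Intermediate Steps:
L(g) = g**2
U(t) = t*(28 + t)/(16 + t) (U(t) = ((t + 28)/(t + (-4)**2))*t = ((28 + t)/(t + 16))*t = ((28 + t)/(16 + t))*t = t*(28 + t)/(16 + t))
R(a, k) = a*k
(-4558 + R(-21, 58)) + U(-99) = (-4558 - 21*58) - 99*(28 - 99)/(16 - 99) = (-4558 - 1218) - 99*(-71)/(-83) = -5776 - 99*(-1/83)*(-71) = -5776 - 7029/83 = -486437/83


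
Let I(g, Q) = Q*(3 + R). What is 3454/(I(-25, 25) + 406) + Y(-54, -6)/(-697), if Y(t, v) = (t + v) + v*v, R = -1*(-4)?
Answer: 2421382/404957 ≈ 5.9794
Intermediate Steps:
R = 4
I(g, Q) = 7*Q (I(g, Q) = Q*(3 + 4) = Q*7 = 7*Q)
Y(t, v) = t + v + v² (Y(t, v) = (t + v) + v² = t + v + v²)
3454/(I(-25, 25) + 406) + Y(-54, -6)/(-697) = 3454/(7*25 + 406) + (-54 - 6 + (-6)²)/(-697) = 3454/(175 + 406) + (-54 - 6 + 36)*(-1/697) = 3454/581 - 24*(-1/697) = 3454*(1/581) + 24/697 = 3454/581 + 24/697 = 2421382/404957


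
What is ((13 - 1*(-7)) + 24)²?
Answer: 1936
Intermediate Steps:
((13 - 1*(-7)) + 24)² = ((13 + 7) + 24)² = (20 + 24)² = 44² = 1936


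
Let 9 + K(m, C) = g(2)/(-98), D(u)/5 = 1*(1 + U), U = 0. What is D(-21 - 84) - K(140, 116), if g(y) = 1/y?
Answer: 2745/196 ≈ 14.005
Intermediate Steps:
D(u) = 5 (D(u) = 5*(1*(1 + 0)) = 5*(1*1) = 5*1 = 5)
K(m, C) = -1765/196 (K(m, C) = -9 + 1/(2*(-98)) = -9 + (1/2)*(-1/98) = -9 - 1/196 = -1765/196)
D(-21 - 84) - K(140, 116) = 5 - 1*(-1765/196) = 5 + 1765/196 = 2745/196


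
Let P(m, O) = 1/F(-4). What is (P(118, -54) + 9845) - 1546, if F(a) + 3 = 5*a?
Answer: 190876/23 ≈ 8299.0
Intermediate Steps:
F(a) = -3 + 5*a
P(m, O) = -1/23 (P(m, O) = 1/(-3 + 5*(-4)) = 1/(-3 - 20) = 1/(-23) = -1/23)
(P(118, -54) + 9845) - 1546 = (-1/23 + 9845) - 1546 = 226434/23 - 1546 = 190876/23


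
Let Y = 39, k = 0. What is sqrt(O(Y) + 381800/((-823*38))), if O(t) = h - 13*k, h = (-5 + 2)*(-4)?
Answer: 2*I*sqrt(12728518)/15637 ≈ 0.45632*I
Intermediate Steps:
h = 12 (h = -3*(-4) = 12)
O(t) = 12 (O(t) = 12 - 13*0 = 12 + 0 = 12)
sqrt(O(Y) + 381800/((-823*38))) = sqrt(12 + 381800/((-823*38))) = sqrt(12 + 381800/(-31274)) = sqrt(12 + 381800*(-1/31274)) = sqrt(12 - 190900/15637) = sqrt(-3256/15637) = 2*I*sqrt(12728518)/15637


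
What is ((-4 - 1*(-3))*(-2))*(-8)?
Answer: -16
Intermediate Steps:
((-4 - 1*(-3))*(-2))*(-8) = ((-4 + 3)*(-2))*(-8) = -1*(-2)*(-8) = 2*(-8) = -16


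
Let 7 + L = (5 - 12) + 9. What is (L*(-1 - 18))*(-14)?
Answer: -1330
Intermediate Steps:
L = -5 (L = -7 + ((5 - 12) + 9) = -7 + (-7 + 9) = -7 + 2 = -5)
(L*(-1 - 18))*(-14) = -5*(-1 - 18)*(-14) = -5*(-19)*(-14) = 95*(-14) = -1330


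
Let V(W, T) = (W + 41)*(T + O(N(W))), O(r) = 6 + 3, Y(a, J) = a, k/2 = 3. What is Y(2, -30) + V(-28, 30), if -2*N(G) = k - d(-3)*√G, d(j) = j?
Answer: 509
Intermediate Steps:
k = 6 (k = 2*3 = 6)
N(G) = -3 - 3*√G/2 (N(G) = -(6 - (-3)*√G)/2 = -(6 + 3*√G)/2 = -3 - 3*√G/2)
O(r) = 9
V(W, T) = (9 + T)*(41 + W) (V(W, T) = (W + 41)*(T + 9) = (41 + W)*(9 + T) = (9 + T)*(41 + W))
Y(2, -30) + V(-28, 30) = 2 + (369 + 9*(-28) + 41*30 + 30*(-28)) = 2 + (369 - 252 + 1230 - 840) = 2 + 507 = 509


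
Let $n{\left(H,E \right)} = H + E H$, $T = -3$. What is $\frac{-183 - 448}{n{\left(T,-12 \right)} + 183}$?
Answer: $- \frac{631}{216} \approx -2.9213$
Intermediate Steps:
$\frac{-183 - 448}{n{\left(T,-12 \right)} + 183} = \frac{-183 - 448}{- 3 \left(1 - 12\right) + 183} = - \frac{631}{\left(-3\right) \left(-11\right) + 183} = - \frac{631}{33 + 183} = - \frac{631}{216}$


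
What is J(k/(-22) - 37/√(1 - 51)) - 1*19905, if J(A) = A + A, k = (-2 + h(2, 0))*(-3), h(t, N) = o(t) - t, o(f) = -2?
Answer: -218973/11 + 37*I*√2/5 ≈ -19907.0 + 10.465*I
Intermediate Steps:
h(t, N) = -2 - t
k = 18 (k = (-2 + (-2 - 1*2))*(-3) = (-2 + (-2 - 2))*(-3) = (-2 - 4)*(-3) = -6*(-3) = 18)
J(A) = 2*A
J(k/(-22) - 37/√(1 - 51)) - 1*19905 = 2*(18/(-22) - 37/√(1 - 51)) - 1*19905 = 2*(18*(-1/22) - 37*(-I*√2/10)) - 19905 = 2*(-9/11 - 37*(-I*√2/10)) - 19905 = 2*(-9/11 - (-37)*I*√2/10) - 19905 = 2*(-9/11 + 37*I*√2/10) - 19905 = (-18/11 + 37*I*√2/5) - 19905 = -218973/11 + 37*I*√2/5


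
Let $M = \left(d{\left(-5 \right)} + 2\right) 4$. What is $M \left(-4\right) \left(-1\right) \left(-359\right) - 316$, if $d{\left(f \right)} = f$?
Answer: $16916$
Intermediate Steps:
$M = -12$ ($M = \left(-5 + 2\right) 4 = \left(-3\right) 4 = -12$)
$M \left(-4\right) \left(-1\right) \left(-359\right) - 316 = \left(-12\right) \left(-4\right) \left(-1\right) \left(-359\right) - 316 = 48 \left(-1\right) \left(-359\right) - 316 = \left(-48\right) \left(-359\right) - 316 = 17232 - 316 = 16916$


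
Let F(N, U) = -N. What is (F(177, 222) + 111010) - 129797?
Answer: -18964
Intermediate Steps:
(F(177, 222) + 111010) - 129797 = (-1*177 + 111010) - 129797 = (-177 + 111010) - 129797 = 110833 - 129797 = -18964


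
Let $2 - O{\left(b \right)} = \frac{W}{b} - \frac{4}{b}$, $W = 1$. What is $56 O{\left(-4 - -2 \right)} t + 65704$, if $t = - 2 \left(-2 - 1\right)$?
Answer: $65872$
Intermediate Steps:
$O{\left(b \right)} = 2 + \frac{3}{b}$ ($O{\left(b \right)} = 2 - \left(1 \frac{1}{b} - \frac{4}{b}\right) = 2 - \left(\frac{1}{b} - \frac{4}{b}\right) = 2 - - \frac{3}{b} = 2 + \frac{3}{b}$)
$t = 6$ ($t = \left(-2\right) \left(-3\right) = 6$)
$56 O{\left(-4 - -2 \right)} t + 65704 = 56 \left(2 + \frac{3}{-4 - -2}\right) 6 + 65704 = 56 \left(2 + \frac{3}{-4 + 2}\right) 6 + 65704 = 56 \left(2 + \frac{3}{-2}\right) 6 + 65704 = 56 \left(2 + 3 \left(- \frac{1}{2}\right)\right) 6 + 65704 = 56 \left(2 - \frac{3}{2}\right) 6 + 65704 = 56 \cdot \frac{1}{2} \cdot 6 + 65704 = 28 \cdot 6 + 65704 = 168 + 65704 = 65872$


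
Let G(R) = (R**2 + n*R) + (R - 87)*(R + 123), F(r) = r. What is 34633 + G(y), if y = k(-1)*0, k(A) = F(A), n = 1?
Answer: 23932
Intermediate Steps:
k(A) = A
y = 0 (y = -1*0 = 0)
G(R) = R + R**2 + (-87 + R)*(123 + R) (G(R) = (R**2 + 1*R) + (R - 87)*(R + 123) = (R**2 + R) + (-87 + R)*(123 + R) = (R + R**2) + (-87 + R)*(123 + R) = R + R**2 + (-87 + R)*(123 + R))
34633 + G(y) = 34633 + (-10701 + 2*0**2 + 37*0) = 34633 + (-10701 + 2*0 + 0) = 34633 + (-10701 + 0 + 0) = 34633 - 10701 = 23932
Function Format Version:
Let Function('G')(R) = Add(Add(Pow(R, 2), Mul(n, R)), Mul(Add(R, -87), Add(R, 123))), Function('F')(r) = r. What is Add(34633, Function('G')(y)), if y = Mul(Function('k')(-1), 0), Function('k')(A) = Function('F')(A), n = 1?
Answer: 23932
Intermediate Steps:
Function('k')(A) = A
y = 0 (y = Mul(-1, 0) = 0)
Function('G')(R) = Add(R, Pow(R, 2), Mul(Add(-87, R), Add(123, R))) (Function('G')(R) = Add(Add(Pow(R, 2), Mul(1, R)), Mul(Add(R, -87), Add(R, 123))) = Add(Add(Pow(R, 2), R), Mul(Add(-87, R), Add(123, R))) = Add(Add(R, Pow(R, 2)), Mul(Add(-87, R), Add(123, R))) = Add(R, Pow(R, 2), Mul(Add(-87, R), Add(123, R))))
Add(34633, Function('G')(y)) = Add(34633, Add(-10701, Mul(2, Pow(0, 2)), Mul(37, 0))) = Add(34633, Add(-10701, Mul(2, 0), 0)) = Add(34633, Add(-10701, 0, 0)) = Add(34633, -10701) = 23932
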